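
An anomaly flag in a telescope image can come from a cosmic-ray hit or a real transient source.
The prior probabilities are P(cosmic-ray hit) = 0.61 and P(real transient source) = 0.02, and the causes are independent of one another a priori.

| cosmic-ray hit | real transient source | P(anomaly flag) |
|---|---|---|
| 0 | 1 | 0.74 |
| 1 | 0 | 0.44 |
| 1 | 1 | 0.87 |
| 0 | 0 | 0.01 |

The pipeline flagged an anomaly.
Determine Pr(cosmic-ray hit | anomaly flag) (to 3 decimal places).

For the numerator, keep only cosmic-ray hit=true terms: 0.263032 + 0.010614 = 0.273646
The normalizing constant is 0.01×0.39×0.98 + 0.74×0.39×0.02 + 0.44×0.61×0.98 + 0.87×0.61×0.02 = 0.283240
P(cosmic-ray hit | anomaly flag) = 0.273646/0.283240 ≈ 0.966

Pr(cosmic-ray hit | anomaly flag) ≈ 0.966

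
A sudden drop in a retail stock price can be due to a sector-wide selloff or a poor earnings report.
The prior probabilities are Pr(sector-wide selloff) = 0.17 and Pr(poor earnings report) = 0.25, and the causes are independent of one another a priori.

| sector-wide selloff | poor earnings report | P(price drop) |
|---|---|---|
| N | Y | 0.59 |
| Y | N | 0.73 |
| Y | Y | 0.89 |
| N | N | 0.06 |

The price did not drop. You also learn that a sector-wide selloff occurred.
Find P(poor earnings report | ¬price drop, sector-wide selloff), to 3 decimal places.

Numerator (weight on configurations with poor earnings report): 0.11*0.25 = 0.027500
Normalizer over all consistent configurations: 0.27*0.75 + 0.11*0.25 = 0.230000
P(poor earnings report | ¬price drop, sector-wide selloff) = 0.027500/0.230000 ≈ 0.120

P(poor earnings report | ¬price drop, sector-wide selloff) ≈ 0.120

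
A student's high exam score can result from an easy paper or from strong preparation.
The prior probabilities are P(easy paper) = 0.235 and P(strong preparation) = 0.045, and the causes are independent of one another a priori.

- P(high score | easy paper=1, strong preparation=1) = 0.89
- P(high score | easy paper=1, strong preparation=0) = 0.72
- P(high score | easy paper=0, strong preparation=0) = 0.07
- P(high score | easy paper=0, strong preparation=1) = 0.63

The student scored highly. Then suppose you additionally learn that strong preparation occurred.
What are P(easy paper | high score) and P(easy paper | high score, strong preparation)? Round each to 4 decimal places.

Sum P(high score|·) weighted by the priors over the 4 (easy paper, strong preparation) configurations:
  P(high score) = 0.07×0.765×0.955 + 0.63×0.765×0.045 + 0.72×0.235×0.955 + 0.89×0.235×0.045
        = 0.051140 + 0.021688 + 0.161586 + 0.009412 = 0.243826
The terms with easy paper present sum to 0.170998, so
  P(easy paper | high score) = 0.170998 / 0.243826 ≈ 0.7013

With the extra evidence:
P(high score | strong preparation) = 0.63·0.765 + 0.89·0.235 = 0.481950 + 0.209150 = 0.691100
The easy paper-present share is 0.89·0.235 = 0.209150.
P(easy paper | high score, strong preparation) = 0.209150 / 0.691100 ≈ 0.3026
Conditioning on strong preparation lowers the posterior on easy paper: the classic explaining-away effect in a common-effect structure.

P(easy paper | high score) ≈ 0.7013; P(easy paper | high score, strong preparation) ≈ 0.3026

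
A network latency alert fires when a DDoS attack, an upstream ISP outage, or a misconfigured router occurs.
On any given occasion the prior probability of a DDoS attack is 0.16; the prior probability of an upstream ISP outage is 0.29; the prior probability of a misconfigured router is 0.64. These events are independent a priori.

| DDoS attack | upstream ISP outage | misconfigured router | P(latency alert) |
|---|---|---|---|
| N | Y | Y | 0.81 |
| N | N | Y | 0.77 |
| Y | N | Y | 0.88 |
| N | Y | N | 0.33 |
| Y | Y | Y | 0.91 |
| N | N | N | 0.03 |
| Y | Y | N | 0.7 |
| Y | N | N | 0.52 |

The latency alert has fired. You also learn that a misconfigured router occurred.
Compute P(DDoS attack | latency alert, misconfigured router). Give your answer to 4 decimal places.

P(DDoS attack | latency alert, misconfigured router) ≈ 0.1780

P(latency alert | misconfigured router) = 0.77×0.84×0.71 + 0.81×0.84×0.29 + 0.88×0.16×0.71 + 0.91×0.16×0.29 = 0.459228 + 0.197316 + 0.099968 + 0.042224 = 0.798736
Restricting to configurations with DDoS attack present: 0.099968 + 0.042224 = 0.142192.
Hence the posterior is 0.142192/0.798736 ≈ 0.1780.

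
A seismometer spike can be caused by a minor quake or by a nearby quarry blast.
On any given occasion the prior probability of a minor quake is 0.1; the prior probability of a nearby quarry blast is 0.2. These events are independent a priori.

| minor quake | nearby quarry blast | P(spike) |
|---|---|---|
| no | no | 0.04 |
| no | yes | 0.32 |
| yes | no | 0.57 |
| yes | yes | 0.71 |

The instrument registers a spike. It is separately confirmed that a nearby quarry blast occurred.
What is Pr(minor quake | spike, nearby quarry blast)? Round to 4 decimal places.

Pr(minor quake | spike, nearby quarry blast) ≈ 0.1978

By total probability over both values of minor quake:
  P(spike | nearby quarry blast) = 0.32*0.9 + 0.71*0.1
        = 0.288000 + 0.071000 = 0.359000
The terms with minor quake present sum to 0.071000, so
  P(minor quake | spike, nearby quarry blast) = 0.071000 / 0.359000 ≈ 0.1978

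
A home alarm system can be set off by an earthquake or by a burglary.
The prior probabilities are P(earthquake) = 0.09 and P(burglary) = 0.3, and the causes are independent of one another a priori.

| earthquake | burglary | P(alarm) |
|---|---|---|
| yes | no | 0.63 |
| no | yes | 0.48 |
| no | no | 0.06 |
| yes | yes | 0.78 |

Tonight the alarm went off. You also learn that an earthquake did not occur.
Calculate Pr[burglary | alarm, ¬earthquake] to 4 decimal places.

Pr[burglary | alarm, ¬earthquake] ≈ 0.7742

Weight on burglary=true, given the evidence: 0.48·0.3 = 0.144000
Normalizer over all consistent configurations: 0.06·0.7 + 0.48·0.3 = 0.186000
P(burglary | alarm, ¬earthquake) = 0.144000/0.186000 ≈ 0.7742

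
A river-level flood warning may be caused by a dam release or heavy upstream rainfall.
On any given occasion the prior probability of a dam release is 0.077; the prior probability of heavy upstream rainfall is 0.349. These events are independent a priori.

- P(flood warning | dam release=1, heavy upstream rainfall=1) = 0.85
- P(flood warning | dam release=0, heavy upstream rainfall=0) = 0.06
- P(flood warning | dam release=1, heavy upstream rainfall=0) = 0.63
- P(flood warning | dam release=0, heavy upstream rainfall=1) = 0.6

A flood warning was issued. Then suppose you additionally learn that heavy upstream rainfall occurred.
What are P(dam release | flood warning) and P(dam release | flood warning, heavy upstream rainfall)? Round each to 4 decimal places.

Numerator (weight on configurations with dam release): 0.031580 + 0.022842 = 0.054422
The normalizing constant is 0.06·0.923·0.651 + 0.6·0.923·0.349 + 0.63·0.077·0.651 + 0.85·0.077·0.349 = 0.283750
P(dam release | flood warning) = 0.054422/0.283750 ≈ 0.1918

With the extra evidence:
For the numerator, keep only dam release=true terms: 0.85·0.077 = 0.065450
Denominator P(flood warning | heavy upstream rainfall): 0.6·0.923 + 0.85·0.077 = 0.619250
Posterior = 0.065450 / 0.619250 ≈ 0.1057

P(dam release | flood warning) ≈ 0.1918; P(dam release | flood warning, heavy upstream rainfall) ≈ 0.1057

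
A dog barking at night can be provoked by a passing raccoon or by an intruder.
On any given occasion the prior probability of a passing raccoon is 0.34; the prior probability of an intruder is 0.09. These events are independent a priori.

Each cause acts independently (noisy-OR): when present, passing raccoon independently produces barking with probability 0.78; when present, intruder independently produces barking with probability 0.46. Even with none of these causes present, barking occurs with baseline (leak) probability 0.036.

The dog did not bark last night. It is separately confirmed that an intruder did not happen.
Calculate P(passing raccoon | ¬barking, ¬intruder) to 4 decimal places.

Under noisy-OR, P(barking | causes) = 1 − (1−0.036)·∏(1−qᵢ) over the active causes.
P(¬barking | ¬intruder) = 0.964·0.66 + 0.21208·0.34 = 0.636240 + 0.072107 = 0.708347
Restricting to configurations with passing raccoon present: 0.21208·0.34 = 0.072107.
P(passing raccoon | ¬barking, ¬intruder) = 0.072107 / 0.708347 ≈ 0.1018

P(passing raccoon | ¬barking, ¬intruder) ≈ 0.1018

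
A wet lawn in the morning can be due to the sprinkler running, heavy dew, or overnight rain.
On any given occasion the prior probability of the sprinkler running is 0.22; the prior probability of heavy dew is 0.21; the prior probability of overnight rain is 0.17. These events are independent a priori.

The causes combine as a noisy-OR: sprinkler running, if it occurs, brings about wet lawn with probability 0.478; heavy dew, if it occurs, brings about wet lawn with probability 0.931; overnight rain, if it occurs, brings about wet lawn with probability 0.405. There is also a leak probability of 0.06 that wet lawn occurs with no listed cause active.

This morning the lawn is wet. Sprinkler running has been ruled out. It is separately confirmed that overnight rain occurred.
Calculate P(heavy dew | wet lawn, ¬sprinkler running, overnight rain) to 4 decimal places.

P(heavy dew | wet lawn, ¬sprinkler running, overnight rain) ≈ 0.3671

Under noisy-OR, P(wet lawn | causes) = 1 − (1−0.06)·∏(1−qᵢ) over the active causes.
P(wet lawn | ¬sprinkler running, overnight rain) = 0.4407*0.79 + 0.961408*0.21 = 0.348153 + 0.201896 = 0.550049
Restricting to configurations with heavy dew present: 0.961408*0.21 = 0.201896.
So P(heavy dew | wet lawn, ¬sprinkler running, overnight rain) = 0.201896/0.550049 ≈ 0.3671.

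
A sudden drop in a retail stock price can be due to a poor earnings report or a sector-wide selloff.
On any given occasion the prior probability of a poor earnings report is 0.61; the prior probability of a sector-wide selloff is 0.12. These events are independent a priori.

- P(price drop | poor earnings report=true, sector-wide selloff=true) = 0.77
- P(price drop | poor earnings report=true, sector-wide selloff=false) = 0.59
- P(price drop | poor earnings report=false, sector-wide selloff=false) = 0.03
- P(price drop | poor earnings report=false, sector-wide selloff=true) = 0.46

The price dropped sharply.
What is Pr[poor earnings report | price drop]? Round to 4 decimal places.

Pr[poor earnings report | price drop] ≈ 0.9214

Sum P(price drop|·) weighted by the priors over the 4 (poor earnings report, sector-wide selloff) configurations:
  P(price drop) = 0.03·0.39·0.88 + 0.46·0.39·0.12 + 0.59·0.61·0.88 + 0.77·0.61·0.12
        = 0.010296 + 0.021528 + 0.316712 + 0.056364 = 0.404900
The terms with poor earnings report present sum to 0.373076, so
  P(poor earnings report | price drop) = 0.373076 / 0.404900 ≈ 0.9214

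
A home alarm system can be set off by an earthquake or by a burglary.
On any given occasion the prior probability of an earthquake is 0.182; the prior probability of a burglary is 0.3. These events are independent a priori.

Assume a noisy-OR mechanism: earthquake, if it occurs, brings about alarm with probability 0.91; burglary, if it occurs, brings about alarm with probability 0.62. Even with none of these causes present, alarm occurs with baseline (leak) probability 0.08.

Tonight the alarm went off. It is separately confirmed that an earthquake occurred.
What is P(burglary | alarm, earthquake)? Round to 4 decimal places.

Under noisy-OR, P(alarm | causes) = 1 − (1−0.08)·∏(1−qᵢ) over the active causes.
Numerator (weight on configurations with burglary): 0.968536×0.3 = 0.290561
Denominator P(alarm | earthquake): 0.9172×0.7 + 0.968536×0.3 = 0.932601
Posterior = 0.290561 / 0.932601 ≈ 0.3116

P(burglary | alarm, earthquake) ≈ 0.3116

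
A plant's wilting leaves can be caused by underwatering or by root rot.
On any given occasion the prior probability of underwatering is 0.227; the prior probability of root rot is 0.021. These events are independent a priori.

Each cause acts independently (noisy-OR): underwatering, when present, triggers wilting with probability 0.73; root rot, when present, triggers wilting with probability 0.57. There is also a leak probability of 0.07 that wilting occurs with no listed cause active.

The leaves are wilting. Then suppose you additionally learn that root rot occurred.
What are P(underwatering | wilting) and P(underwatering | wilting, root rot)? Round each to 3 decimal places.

P(underwatering | wilting) ≈ 0.731; P(underwatering | wilting, root rot) ≈ 0.304

Under noisy-OR, P(wilting | causes) = 1 − (1−0.07)·∏(1−qᵢ) over the active causes.
P(wilting) = 0.07*0.773*0.979 + 0.6001*0.773*0.021 + 0.7489*0.227*0.979 + 0.892027*0.227*0.021 = 0.052974 + 0.009741 + 0.166430 + 0.004252 = 0.233397
Restricting to configurations with underwatering present: 0.166430 + 0.004252 = 0.170682.
P(underwatering | wilting) = 0.170682 / 0.233397 ≈ 0.731

Now also conditioning on root rot=true:
By total probability over both values of underwatering:
  P(wilting | root rot) = 0.6001·0.773 + 0.892027·0.227
        = 0.463877 + 0.202490 = 0.666367
Keeping only the underwatering-present terms gives 0.202490, so
  P(underwatering | wilting, root rot) = 0.202490 / 0.666367 ≈ 0.304
— root rot explains away the evidence for underwatering.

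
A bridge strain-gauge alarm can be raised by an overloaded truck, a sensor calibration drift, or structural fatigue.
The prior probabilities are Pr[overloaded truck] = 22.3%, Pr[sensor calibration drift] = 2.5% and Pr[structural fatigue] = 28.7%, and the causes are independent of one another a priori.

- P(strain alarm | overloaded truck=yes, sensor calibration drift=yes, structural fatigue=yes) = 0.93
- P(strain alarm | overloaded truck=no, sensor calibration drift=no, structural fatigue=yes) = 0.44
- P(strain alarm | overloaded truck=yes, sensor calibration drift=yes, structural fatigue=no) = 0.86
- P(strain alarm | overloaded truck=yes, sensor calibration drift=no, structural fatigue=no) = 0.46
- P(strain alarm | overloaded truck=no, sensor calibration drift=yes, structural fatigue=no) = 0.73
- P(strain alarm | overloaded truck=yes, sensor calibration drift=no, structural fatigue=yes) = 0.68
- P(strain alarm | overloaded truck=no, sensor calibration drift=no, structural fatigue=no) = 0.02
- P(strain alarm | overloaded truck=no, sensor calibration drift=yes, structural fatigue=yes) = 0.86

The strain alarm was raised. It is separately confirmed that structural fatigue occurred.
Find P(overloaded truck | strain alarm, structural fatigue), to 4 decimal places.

P(overloaded truck | strain alarm, structural fatigue) ≈ 0.3042

Numerator (weight on configurations with overloaded truck): 0.147849 + 0.005185 = 0.153034
Normalizer over all consistent configurations: 0.44×0.777×0.975 + 0.86×0.777×0.025 + 0.68×0.223×0.975 + 0.93×0.223×0.025 = 0.503073
P(overloaded truck | strain alarm, structural fatigue) = 0.153034/0.503073 ≈ 0.3042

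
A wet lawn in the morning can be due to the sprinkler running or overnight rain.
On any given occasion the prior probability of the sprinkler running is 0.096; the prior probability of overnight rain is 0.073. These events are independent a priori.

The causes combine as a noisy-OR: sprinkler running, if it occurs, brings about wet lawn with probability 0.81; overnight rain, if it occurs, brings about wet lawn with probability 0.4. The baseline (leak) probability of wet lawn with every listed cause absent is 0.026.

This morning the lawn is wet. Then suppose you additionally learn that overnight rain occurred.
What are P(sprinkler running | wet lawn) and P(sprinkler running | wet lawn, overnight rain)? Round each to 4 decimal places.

Under noisy-OR, P(wet lawn | causes) = 1 − (1−0.026)·∏(1−qᵢ) over the active causes.
Numerator (weight on configurations with sprinkler running): 0.072523 + 0.006230 = 0.078753
The normalizing constant is 0.026×0.904×0.927 + 0.4156×0.904×0.073 + 0.81494×0.096×0.927 + 0.888964×0.096×0.073 = 0.127967
Posterior = 0.078753 / 0.127967 ≈ 0.6154

Now also conditioning on overnight rain=true:
Weight on sprinkler running=true, given the evidence: 0.888964×0.096 = 0.085341
Denominator P(wet lawn | overnight rain): 0.4156×0.904 + 0.888964×0.096 = 0.461043
P(sprinkler running | wet lawn, overnight rain) = 0.085341/0.461043 ≈ 0.1851
The drop from 0.6154 to 0.1851 is the explaining-away (discounting) effect.

P(sprinkler running | wet lawn) ≈ 0.6154; P(sprinkler running | wet lawn, overnight rain) ≈ 0.1851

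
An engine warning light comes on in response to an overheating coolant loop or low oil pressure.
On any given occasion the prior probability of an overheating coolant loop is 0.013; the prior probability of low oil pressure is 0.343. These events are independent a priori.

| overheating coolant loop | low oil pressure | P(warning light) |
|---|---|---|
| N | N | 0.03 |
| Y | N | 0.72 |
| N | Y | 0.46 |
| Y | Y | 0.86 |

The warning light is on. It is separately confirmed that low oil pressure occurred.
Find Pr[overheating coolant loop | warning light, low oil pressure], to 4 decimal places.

P(warning light | low oil pressure) = 0.46*0.987 + 0.86*0.013 = 0.454020 + 0.011180 = 0.465200
Of this, 0.011180 comes from 0.86*0.013 (the overheating coolant loop=true cases).
P(overheating coolant loop | warning light, low oil pressure) = 0.011180 / 0.465200 ≈ 0.0240

Pr[overheating coolant loop | warning light, low oil pressure] ≈ 0.0240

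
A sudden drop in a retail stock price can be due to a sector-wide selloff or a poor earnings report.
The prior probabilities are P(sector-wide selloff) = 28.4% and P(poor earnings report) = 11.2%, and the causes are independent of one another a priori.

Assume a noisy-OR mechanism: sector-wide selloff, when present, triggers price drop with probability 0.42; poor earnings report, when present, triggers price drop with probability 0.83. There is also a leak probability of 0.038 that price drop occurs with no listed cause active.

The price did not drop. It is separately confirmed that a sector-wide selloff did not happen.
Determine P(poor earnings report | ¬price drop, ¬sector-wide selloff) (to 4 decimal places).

Under noisy-OR, P(price drop | causes) = 1 − (1−0.038)·∏(1−qᵢ) over the active causes.
For the numerator, keep only poor earnings report=true terms: 0.16354×0.112 = 0.018316
Normalizer over all consistent configurations: 0.962×0.888 + 0.16354×0.112 = 0.872572
Posterior = 0.018316 / 0.872572 ≈ 0.0210

P(poor earnings report | ¬price drop, ¬sector-wide selloff) ≈ 0.0210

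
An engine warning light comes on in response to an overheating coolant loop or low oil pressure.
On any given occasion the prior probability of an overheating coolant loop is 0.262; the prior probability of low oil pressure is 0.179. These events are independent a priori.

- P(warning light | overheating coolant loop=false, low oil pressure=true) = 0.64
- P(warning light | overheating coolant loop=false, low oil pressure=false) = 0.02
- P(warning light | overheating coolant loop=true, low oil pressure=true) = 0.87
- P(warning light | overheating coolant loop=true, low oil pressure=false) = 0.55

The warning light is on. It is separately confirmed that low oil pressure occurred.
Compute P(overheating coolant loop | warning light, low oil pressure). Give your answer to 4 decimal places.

Weight on overheating coolant loop=true, given the evidence: 0.87·0.262 = 0.227940
Normalizer over all consistent configurations: 0.64·0.738 + 0.87·0.262 = 0.700260
P(overheating coolant loop | warning light, low oil pressure) = 0.227940/0.700260 ≈ 0.3255

P(overheating coolant loop | warning light, low oil pressure) ≈ 0.3255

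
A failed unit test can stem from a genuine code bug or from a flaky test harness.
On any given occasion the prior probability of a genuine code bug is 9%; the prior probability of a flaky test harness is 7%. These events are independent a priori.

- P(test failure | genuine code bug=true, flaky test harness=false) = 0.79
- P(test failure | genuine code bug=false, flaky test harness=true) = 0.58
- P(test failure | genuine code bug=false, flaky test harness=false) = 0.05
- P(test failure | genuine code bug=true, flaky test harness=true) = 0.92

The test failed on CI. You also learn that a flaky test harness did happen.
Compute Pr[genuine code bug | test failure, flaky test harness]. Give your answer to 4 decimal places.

P(test failure | flaky test harness) = 0.58*0.91 + 0.92*0.09 = 0.527800 + 0.082800 = 0.610600
The genuine code bug-present share is 0.92*0.09 = 0.082800.
So P(genuine code bug | test failure, flaky test harness) = 0.082800/0.610600 ≈ 0.1356.

Pr[genuine code bug | test failure, flaky test harness] ≈ 0.1356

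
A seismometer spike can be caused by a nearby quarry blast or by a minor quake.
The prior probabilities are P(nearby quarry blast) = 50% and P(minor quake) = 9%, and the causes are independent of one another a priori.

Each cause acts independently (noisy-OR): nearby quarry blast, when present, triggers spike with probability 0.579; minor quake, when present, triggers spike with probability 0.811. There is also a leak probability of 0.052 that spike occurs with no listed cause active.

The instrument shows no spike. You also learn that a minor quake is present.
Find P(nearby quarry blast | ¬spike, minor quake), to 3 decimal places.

Under noisy-OR, P(spike | causes) = 1 − (1−0.052)·∏(1−qᵢ) over the active causes.
P(¬spike | minor quake) = 0.179172×0.5 + 0.075431×0.5 = 0.089586 + 0.037715 = 0.127301
Of this, 0.037715 comes from 0.075431×0.5 (the nearby quarry blast=true cases).
Hence the posterior is 0.037715/0.127301 ≈ 0.296.

P(nearby quarry blast | ¬spike, minor quake) ≈ 0.296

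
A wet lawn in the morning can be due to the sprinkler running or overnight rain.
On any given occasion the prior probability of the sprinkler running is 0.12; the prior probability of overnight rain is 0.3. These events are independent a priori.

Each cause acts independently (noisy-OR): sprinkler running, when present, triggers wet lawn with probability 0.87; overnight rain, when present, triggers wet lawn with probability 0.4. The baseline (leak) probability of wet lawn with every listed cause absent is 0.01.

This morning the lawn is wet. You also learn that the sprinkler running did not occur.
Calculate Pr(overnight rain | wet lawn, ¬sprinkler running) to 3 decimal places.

Under noisy-OR, P(wet lawn | causes) = 1 − (1−0.01)·∏(1−qᵢ) over the active causes.
Enumerate both values of overnight rain and weight by the priors:
  P(wet lawn | ¬sprinkler running) = 0.01×0.7 + 0.406×0.3
        = 0.007000 + 0.121800 = 0.128800
Configurations with overnight rain contribute 0.121800, so
  P(overnight rain | wet lawn, ¬sprinkler running) = 0.121800 / 0.128800 ≈ 0.946

Pr(overnight rain | wet lawn, ¬sprinkler running) ≈ 0.946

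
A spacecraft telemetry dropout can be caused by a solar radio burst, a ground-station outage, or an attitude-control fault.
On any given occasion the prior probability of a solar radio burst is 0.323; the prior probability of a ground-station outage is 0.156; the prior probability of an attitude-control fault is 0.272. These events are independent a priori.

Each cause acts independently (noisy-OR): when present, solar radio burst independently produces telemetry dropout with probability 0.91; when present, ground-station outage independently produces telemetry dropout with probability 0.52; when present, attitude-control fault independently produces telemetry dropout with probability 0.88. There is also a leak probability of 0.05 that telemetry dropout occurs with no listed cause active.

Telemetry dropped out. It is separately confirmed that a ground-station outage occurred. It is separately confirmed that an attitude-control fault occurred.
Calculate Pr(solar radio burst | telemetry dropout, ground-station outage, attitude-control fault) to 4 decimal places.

Pr(solar radio burst | telemetry dropout, ground-station outage, attitude-control fault) ≈ 0.3343

Under noisy-OR, P(telemetry dropout | causes) = 1 − (1−0.05)·∏(1−qᵢ) over the active causes.
P(telemetry dropout | ground-station outage, attitude-control fault) = 0.94528*0.677 + 0.995075*0.323 = 0.639955 + 0.321409 = 0.961364
Restricting to configurations with solar radio burst present: 0.995075*0.323 = 0.321409.
So P(solar radio burst | telemetry dropout, ground-station outage, attitude-control fault) = 0.321409/0.961364 ≈ 0.3343.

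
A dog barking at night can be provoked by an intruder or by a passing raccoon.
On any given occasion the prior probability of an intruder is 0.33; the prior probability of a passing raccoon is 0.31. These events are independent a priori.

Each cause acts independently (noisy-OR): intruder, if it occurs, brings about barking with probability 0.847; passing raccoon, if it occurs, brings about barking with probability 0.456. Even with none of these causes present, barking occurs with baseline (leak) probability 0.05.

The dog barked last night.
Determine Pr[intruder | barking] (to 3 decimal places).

Under noisy-OR, P(barking | causes) = 1 − (1−0.05)·∏(1−qᵢ) over the active causes.
P(barking) = 0.05×0.67×0.69 + 0.4832×0.67×0.31 + 0.85465×0.33×0.69 + 0.92093×0.33×0.31 = 0.023115 + 0.100361 + 0.194604 + 0.094211 = 0.412291
Restricting to configurations with intruder present: 0.194604 + 0.094211 = 0.288815.
Hence the posterior is 0.288815/0.412291 ≈ 0.701.

Pr[intruder | barking] ≈ 0.701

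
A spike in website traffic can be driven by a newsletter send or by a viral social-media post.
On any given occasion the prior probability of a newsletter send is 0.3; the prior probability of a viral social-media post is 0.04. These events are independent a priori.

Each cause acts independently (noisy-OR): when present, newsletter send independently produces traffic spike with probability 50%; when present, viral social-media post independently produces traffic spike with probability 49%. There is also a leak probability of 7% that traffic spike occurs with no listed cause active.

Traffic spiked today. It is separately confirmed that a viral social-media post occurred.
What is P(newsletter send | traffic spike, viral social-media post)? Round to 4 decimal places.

P(newsletter send | traffic spike, viral social-media post) ≈ 0.3834

Under noisy-OR, P(traffic spike | causes) = 1 − (1−0.07)·∏(1−qᵢ) over the active causes.
Numerator (weight on configurations with newsletter send): 0.76285×0.3 = 0.228855
Normalizer over all consistent configurations: 0.5257×0.7 + 0.76285×0.3 = 0.596845
Posterior = 0.228855 / 0.596845 ≈ 0.3834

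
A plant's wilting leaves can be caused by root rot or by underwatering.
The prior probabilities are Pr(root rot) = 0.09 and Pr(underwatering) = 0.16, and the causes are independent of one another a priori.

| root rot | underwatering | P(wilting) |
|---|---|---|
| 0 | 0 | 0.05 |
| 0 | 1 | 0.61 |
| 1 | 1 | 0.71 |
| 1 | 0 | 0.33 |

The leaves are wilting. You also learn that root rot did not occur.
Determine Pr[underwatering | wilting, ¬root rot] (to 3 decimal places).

Pr[underwatering | wilting, ¬root rot] ≈ 0.699

Numerator (weight on configurations with underwatering): 0.61×0.16 = 0.097600
Normalizer over all consistent configurations: 0.05×0.84 + 0.61×0.16 = 0.139600
Posterior = 0.097600 / 0.139600 ≈ 0.699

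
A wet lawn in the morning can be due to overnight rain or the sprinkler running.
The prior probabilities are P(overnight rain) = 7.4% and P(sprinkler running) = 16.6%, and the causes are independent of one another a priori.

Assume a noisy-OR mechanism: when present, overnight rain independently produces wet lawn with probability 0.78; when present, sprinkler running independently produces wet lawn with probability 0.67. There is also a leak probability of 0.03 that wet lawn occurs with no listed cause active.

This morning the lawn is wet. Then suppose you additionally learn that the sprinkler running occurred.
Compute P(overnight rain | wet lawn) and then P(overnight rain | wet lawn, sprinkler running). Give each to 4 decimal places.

P(overnight rain | wet lawn) ≈ 0.3196; P(overnight rain | wet lawn, sprinkler running) ≈ 0.0985

Under noisy-OR, P(wet lawn | causes) = 1 − (1−0.03)·∏(1−qᵢ) over the active causes.
By total probability over the 4 (overnight rain, sprinkler running) configurations:
  P(wet lawn) = 0.03·0.926·0.834 + 0.6799·0.926·0.166 + 0.7866·0.074·0.834 + 0.929578·0.074·0.166
        = 0.023169 + 0.104512 + 0.048546 + 0.011419 = 0.187646
The terms with overnight rain present sum to 0.059965, so
  P(overnight rain | wet lawn) = 0.059965 / 0.187646 ≈ 0.3196

With the extra evidence:
Sum P(wet lawn|·) weighted by the priors over both values of overnight rain:
  P(wet lawn | sprinkler running) = 0.6799×0.926 + 0.929578×0.074
        = 0.629587 + 0.068789 = 0.698376
The terms with overnight rain present sum to 0.068789, so
  P(overnight rain | wet lawn, sprinkler running) = 0.068789 / 0.698376 ≈ 0.0985
This is intercausal reasoning (explaining away): once sprinkler running accounts for the wet lawn, overnight rain becomes less likely.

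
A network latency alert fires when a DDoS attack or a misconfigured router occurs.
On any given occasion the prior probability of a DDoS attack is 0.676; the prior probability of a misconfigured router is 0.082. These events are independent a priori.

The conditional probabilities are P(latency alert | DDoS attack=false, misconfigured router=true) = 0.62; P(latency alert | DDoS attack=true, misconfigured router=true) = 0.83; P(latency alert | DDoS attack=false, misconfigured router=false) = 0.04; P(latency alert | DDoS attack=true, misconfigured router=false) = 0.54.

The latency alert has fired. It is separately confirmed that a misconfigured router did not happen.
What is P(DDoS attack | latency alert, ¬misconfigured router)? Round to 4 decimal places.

P(DDoS attack | latency alert, ¬misconfigured router) ≈ 0.9657

P(latency alert | ¬misconfigured router) = 0.04×0.324 + 0.54×0.676 = 0.012960 + 0.365040 = 0.378000
The DDoS attack-present share is 0.54×0.676 = 0.365040.
So P(DDoS attack | latency alert, ¬misconfigured router) = 0.365040/0.378000 ≈ 0.9657.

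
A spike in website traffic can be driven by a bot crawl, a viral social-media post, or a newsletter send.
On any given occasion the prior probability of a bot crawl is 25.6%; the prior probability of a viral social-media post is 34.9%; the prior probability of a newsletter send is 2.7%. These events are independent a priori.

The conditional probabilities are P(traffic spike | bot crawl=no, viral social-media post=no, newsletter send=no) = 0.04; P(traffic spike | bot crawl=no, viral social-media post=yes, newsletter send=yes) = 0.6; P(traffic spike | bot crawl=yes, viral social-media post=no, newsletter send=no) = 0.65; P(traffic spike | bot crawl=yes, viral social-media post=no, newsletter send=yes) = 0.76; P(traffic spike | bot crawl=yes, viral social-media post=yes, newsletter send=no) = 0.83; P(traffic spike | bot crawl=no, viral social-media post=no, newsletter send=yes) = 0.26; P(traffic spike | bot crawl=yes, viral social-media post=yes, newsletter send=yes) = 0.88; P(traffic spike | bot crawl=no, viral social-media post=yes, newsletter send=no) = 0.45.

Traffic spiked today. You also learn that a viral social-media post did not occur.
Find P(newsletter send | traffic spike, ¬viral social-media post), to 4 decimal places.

P(newsletter send | traffic spike, ¬viral social-media post) ≈ 0.0520

Enumerate the 4 (bot crawl, newsletter send) configurations and weight by the priors:
  P(traffic spike | ¬viral social-media post) = 0.04×0.744×0.973 + 0.26×0.744×0.027 + 0.65×0.256×0.973 + 0.76×0.256×0.027
        = 0.028956 + 0.005223 + 0.161907 + 0.005253 = 0.201339
Configurations with newsletter send contribute 0.010476, so
  P(newsletter send | traffic spike, ¬viral social-media post) = 0.010476 / 0.201339 ≈ 0.0520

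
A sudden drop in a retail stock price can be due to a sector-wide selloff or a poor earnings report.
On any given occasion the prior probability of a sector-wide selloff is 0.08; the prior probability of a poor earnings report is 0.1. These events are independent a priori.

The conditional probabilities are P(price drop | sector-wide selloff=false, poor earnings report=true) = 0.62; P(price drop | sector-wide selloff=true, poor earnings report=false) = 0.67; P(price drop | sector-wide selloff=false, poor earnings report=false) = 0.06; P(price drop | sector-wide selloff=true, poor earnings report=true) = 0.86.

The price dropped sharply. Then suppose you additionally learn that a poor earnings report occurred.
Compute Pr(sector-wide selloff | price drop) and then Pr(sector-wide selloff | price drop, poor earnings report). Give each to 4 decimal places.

Pr(sector-wide selloff | price drop) ≈ 0.3406; Pr(sector-wide selloff | price drop, poor earnings report) ≈ 0.1076

P(price drop) = 0.06·0.92·0.9 + 0.62·0.92·0.1 + 0.67·0.08·0.9 + 0.86·0.08·0.1 = 0.049680 + 0.057040 + 0.048240 + 0.006880 = 0.161840
Of this, 0.055120 comes from 0.048240 + 0.006880 (the sector-wide selloff=true cases).
So P(sector-wide selloff | price drop) = 0.055120/0.161840 ≈ 0.3406.

With the extra evidence:
Enumerate both values of sector-wide selloff and weight by the priors:
  P(price drop | poor earnings report) = 0.62*0.92 + 0.86*0.08
        = 0.570400 + 0.068800 = 0.639200
Keeping only the sector-wide selloff-present terms gives 0.068800, so
  P(sector-wide selloff | price drop, poor earnings report) = 0.068800 / 0.639200 ≈ 0.1076
— poor earnings report explains away the evidence for sector-wide selloff.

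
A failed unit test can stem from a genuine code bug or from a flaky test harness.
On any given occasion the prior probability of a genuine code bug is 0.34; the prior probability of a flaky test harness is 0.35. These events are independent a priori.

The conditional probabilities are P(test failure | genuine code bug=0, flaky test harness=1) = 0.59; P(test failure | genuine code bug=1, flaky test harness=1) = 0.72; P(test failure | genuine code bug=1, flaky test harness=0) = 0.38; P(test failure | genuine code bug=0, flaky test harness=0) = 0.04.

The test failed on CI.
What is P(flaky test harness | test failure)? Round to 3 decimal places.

By total probability over the 4 (genuine code bug, flaky test harness) configurations:
  P(test failure) = 0.04×0.66×0.65 + 0.59×0.66×0.35 + 0.38×0.34×0.65 + 0.72×0.34×0.35
        = 0.017160 + 0.136290 + 0.083980 + 0.085680 = 0.323110
The terms with flaky test harness present sum to 0.221970, so
  P(flaky test harness | test failure) = 0.221970 / 0.323110 ≈ 0.687

P(flaky test harness | test failure) ≈ 0.687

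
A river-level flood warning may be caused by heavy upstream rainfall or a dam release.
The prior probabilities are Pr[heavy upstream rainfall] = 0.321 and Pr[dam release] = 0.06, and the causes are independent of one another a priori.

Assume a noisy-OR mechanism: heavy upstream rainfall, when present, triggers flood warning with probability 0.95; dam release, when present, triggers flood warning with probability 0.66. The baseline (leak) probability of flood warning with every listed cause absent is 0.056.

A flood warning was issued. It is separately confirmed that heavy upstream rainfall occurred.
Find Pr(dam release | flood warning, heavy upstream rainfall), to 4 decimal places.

Pr(dam release | flood warning, heavy upstream rainfall) ≈ 0.0618

Under noisy-OR, P(flood warning | causes) = 1 − (1−0.056)·∏(1−qᵢ) over the active causes.
By total probability over both values of dam release:
  P(flood warning | heavy upstream rainfall) = 0.9528×0.94 + 0.983952×0.06
        = 0.895632 + 0.059037 = 0.954669
Configurations with dam release contribute 0.059037, so
  P(dam release | flood warning, heavy upstream rainfall) = 0.059037 / 0.954669 ≈ 0.0618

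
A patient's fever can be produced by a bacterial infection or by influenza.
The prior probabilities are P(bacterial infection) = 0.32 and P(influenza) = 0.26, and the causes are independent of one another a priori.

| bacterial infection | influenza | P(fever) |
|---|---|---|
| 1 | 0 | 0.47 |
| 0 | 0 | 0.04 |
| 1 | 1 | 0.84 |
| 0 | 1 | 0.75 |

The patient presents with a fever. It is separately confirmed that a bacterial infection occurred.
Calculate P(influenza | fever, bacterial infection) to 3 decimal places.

Sum P(fever|·) weighted by the priors over both values of influenza:
  P(fever | bacterial infection) = 0.47*0.74 + 0.84*0.26
        = 0.347800 + 0.218400 = 0.566200
Keeping only the influenza-present terms gives 0.218400, so
  P(influenza | fever, bacterial infection) = 0.218400 / 0.566200 ≈ 0.386

P(influenza | fever, bacterial infection) ≈ 0.386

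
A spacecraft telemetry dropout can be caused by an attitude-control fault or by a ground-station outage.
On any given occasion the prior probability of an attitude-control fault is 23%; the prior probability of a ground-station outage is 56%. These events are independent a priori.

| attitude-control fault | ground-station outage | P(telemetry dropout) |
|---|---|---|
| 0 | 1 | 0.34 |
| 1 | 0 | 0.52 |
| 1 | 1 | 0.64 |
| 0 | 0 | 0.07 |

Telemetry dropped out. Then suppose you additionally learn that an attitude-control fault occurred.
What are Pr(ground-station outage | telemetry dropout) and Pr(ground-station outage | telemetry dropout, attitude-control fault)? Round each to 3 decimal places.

Pr(ground-station outage | telemetry dropout) ≈ 0.750; Pr(ground-station outage | telemetry dropout, attitude-control fault) ≈ 0.610

P(telemetry dropout) = 0.07·0.77·0.44 + 0.34·0.77·0.56 + 0.52·0.23·0.44 + 0.64·0.23·0.56 = 0.023716 + 0.146608 + 0.052624 + 0.082432 = 0.305380
The ground-station outage-present share is 0.146608 + 0.082432 = 0.229040.
So P(ground-station outage | telemetry dropout) = 0.229040/0.305380 ≈ 0.750.

With the extra evidence:
Weight on ground-station outage=true, given the evidence: 0.64·0.56 = 0.358400
Denominator P(telemetry dropout | attitude-control fault): 0.52·0.44 + 0.64·0.56 = 0.587200
P(ground-station outage | telemetry dropout, attitude-control fault) = 0.358400/0.587200 ≈ 0.610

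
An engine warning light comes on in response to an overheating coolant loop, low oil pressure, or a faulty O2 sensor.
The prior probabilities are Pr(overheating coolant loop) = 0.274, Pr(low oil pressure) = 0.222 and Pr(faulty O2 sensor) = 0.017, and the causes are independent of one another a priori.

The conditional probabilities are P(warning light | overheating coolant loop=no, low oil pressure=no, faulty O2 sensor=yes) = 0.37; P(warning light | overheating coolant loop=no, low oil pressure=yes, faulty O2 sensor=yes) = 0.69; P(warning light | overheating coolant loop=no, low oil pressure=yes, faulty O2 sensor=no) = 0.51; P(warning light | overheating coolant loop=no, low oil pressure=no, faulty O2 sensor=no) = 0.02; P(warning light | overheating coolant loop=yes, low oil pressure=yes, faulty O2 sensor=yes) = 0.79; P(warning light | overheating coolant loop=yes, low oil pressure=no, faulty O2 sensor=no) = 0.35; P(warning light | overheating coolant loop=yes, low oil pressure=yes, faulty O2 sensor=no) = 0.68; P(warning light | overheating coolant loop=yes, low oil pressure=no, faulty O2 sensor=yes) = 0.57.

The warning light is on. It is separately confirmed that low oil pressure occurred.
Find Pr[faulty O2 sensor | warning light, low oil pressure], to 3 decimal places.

Pr[faulty O2 sensor | warning light, low oil pressure] ≈ 0.022

Weight on faulty O2 sensor=true, given the evidence: 0.008516 + 0.003680 = 0.012196
Denominator P(warning light | low oil pressure): 0.51*0.726*0.983 + 0.69*0.726*0.017 + 0.68*0.274*0.983 + 0.79*0.274*0.017 = 0.559315
Posterior = 0.012196 / 0.559315 ≈ 0.022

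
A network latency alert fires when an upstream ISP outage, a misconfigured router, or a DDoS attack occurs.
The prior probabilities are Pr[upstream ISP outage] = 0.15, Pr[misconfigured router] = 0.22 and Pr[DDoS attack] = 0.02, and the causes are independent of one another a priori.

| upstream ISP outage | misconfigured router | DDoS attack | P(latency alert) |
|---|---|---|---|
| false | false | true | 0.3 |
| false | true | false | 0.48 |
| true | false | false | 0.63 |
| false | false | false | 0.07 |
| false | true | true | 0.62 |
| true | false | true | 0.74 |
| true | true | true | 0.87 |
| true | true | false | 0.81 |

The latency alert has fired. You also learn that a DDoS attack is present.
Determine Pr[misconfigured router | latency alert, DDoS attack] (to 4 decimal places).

Pr[misconfigured router | latency alert, DDoS attack] ≈ 0.3363

Weight on misconfigured router=true, given the evidence: 0.115940 + 0.028710 = 0.144650
Normalizer over all consistent configurations: 0.3*0.85*0.78 + 0.62*0.85*0.22 + 0.74*0.15*0.78 + 0.87*0.15*0.22 = 0.430130
Posterior = 0.144650 / 0.430130 ≈ 0.3363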